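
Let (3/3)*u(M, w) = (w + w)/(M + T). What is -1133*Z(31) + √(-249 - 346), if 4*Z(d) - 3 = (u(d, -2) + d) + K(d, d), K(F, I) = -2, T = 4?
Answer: -316107/35 + I*√595 ≈ -9031.6 + 24.393*I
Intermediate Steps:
u(M, w) = 2*w/(4 + M) (u(M, w) = (w + w)/(M + 4) = (2*w)/(4 + M) = 2*w/(4 + M))
Z(d) = ¼ - 1/(4 + d) + d/4 (Z(d) = ¾ + ((2*(-2)/(4 + d) + d) - 2)/4 = ¾ + ((-4/(4 + d) + d) - 2)/4 = ¾ + ((d - 4/(4 + d)) - 2)/4 = ¾ + (-2 + d - 4/(4 + d))/4 = ¾ + (-½ - 1/(4 + d) + d/4) = ¼ - 1/(4 + d) + d/4)
-1133*Z(31) + √(-249 - 346) = -1133*31*(5 + 31)/(4*(4 + 31)) + √(-249 - 346) = -1133*31*36/(4*35) + √(-595) = -1133*31*36/(4*35) + I*√595 = -1133*279/35 + I*√595 = -316107/35 + I*√595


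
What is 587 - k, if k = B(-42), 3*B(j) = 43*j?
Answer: 1189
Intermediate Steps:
B(j) = 43*j/3 (B(j) = (43*j)/3 = 43*j/3)
k = -602 (k = (43/3)*(-42) = -602)
587 - k = 587 - 1*(-602) = 587 + 602 = 1189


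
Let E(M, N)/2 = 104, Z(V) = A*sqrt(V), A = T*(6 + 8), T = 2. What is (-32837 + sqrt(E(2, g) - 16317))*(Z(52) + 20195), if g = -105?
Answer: -7*(2885 + 8*sqrt(13))*(32837 - I*sqrt(16109)) ≈ -6.6977e+8 + 2.5888e+6*I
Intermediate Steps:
A = 28 (A = 2*(6 + 8) = 2*14 = 28)
Z(V) = 28*sqrt(V)
E(M, N) = 208 (E(M, N) = 2*104 = 208)
(-32837 + sqrt(E(2, g) - 16317))*(Z(52) + 20195) = (-32837 + sqrt(208 - 16317))*(28*sqrt(52) + 20195) = (-32837 + sqrt(-16109))*(28*(2*sqrt(13)) + 20195) = (-32837 + I*sqrt(16109))*(56*sqrt(13) + 20195) = (-32837 + I*sqrt(16109))*(20195 + 56*sqrt(13))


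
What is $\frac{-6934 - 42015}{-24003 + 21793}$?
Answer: $\frac{48949}{2210} \approx 22.149$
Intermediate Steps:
$\frac{-6934 - 42015}{-24003 + 21793} = - \frac{48949}{-2210} = \left(-48949\right) \left(- \frac{1}{2210}\right) = \frac{48949}{2210}$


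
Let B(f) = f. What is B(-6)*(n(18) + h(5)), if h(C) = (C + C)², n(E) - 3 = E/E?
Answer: -624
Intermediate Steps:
n(E) = 4 (n(E) = 3 + E/E = 3 + 1 = 4)
h(C) = 4*C² (h(C) = (2*C)² = 4*C²)
B(-6)*(n(18) + h(5)) = -6*(4 + 4*5²) = -6*(4 + 4*25) = -6*(4 + 100) = -6*104 = -624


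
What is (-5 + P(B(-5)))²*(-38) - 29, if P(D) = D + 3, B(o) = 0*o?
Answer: -181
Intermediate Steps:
B(o) = 0
P(D) = 3 + D
(-5 + P(B(-5)))²*(-38) - 29 = (-5 + (3 + 0))²*(-38) - 29 = (-5 + 3)²*(-38) - 29 = (-2)²*(-38) - 29 = 4*(-38) - 29 = -152 - 29 = -181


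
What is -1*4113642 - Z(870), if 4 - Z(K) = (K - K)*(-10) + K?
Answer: -4112776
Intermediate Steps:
Z(K) = 4 - K (Z(K) = 4 - ((K - K)*(-10) + K) = 4 - (0*(-10) + K) = 4 - (0 + K) = 4 - K)
-1*4113642 - Z(870) = -1*4113642 - (4 - 1*870) = -4113642 - (4 - 870) = -4113642 - 1*(-866) = -4113642 + 866 = -4112776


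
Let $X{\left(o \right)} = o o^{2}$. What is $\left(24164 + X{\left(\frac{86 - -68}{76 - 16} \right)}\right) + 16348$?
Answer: $\frac{1094280533}{27000} \approx 40529.0$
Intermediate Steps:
$X{\left(o \right)} = o^{3}$
$\left(24164 + X{\left(\frac{86 - -68}{76 - 16} \right)}\right) + 16348 = \left(24164 + \left(\frac{86 - -68}{76 - 16}\right)^{3}\right) + 16348 = \left(24164 + \left(\frac{86 + 68}{60}\right)^{3}\right) + 16348 = \left(24164 + \left(154 \cdot \frac{1}{60}\right)^{3}\right) + 16348 = \left(24164 + \left(\frac{77}{30}\right)^{3}\right) + 16348 = \left(24164 + \frac{456533}{27000}\right) + 16348 = \frac{652884533}{27000} + 16348 = \frac{1094280533}{27000}$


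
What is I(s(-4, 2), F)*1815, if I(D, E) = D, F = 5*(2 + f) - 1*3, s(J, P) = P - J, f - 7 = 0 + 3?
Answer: 10890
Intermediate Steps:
f = 10 (f = 7 + (0 + 3) = 7 + 3 = 10)
F = 57 (F = 5*(2 + 10) - 1*3 = 5*12 - 3 = 60 - 3 = 57)
I(s(-4, 2), F)*1815 = (2 - 1*(-4))*1815 = (2 + 4)*1815 = 6*1815 = 10890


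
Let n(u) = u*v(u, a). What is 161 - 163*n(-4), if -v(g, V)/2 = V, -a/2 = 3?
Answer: 7985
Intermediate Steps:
a = -6 (a = -2*3 = -6)
v(g, V) = -2*V
n(u) = 12*u (n(u) = u*(-2*(-6)) = u*12 = 12*u)
161 - 163*n(-4) = 161 - 1956*(-4) = 161 - 163*(-48) = 161 + 7824 = 7985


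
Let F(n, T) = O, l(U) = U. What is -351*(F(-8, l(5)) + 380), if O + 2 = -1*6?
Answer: -130572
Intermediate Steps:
O = -8 (O = -2 - 1*6 = -2 - 6 = -8)
F(n, T) = -8
-351*(F(-8, l(5)) + 380) = -351*(-8 + 380) = -351*372 = -130572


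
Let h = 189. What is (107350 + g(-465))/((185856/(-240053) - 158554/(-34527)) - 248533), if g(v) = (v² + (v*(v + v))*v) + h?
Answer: 151273324674167406/187262444342543 ≈ 807.81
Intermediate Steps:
g(v) = 189 + v² + 2*v³ (g(v) = (v² + (v*(v + v))*v) + 189 = (v² + (v*(2*v))*v) + 189 = (v² + (2*v²)*v) + 189 = (v² + 2*v³) + 189 = 189 + v² + 2*v³)
(107350 + g(-465))/((185856/(-240053) - 158554/(-34527)) - 248533) = (107350 + (189 + (-465)² + 2*(-465)³))/((185856/(-240053) - 158554/(-34527)) - 248533) = (107350 + (189 + 216225 + 2*(-100544625)))/((185856*(-1/240053) - 158554*(-1/34527)) - 248533) = (107350 + (189 + 216225 - 201089250))/((-16896/21823 + 158554/34527) - 248533) = (107350 - 200872836)/(2876755750/753482721 - 248533) = -200765486/(-187262444342543/753482721) = -200765486*(-753482721/187262444342543) = 151273324674167406/187262444342543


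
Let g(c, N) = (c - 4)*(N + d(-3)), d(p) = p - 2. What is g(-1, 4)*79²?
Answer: 31205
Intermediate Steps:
d(p) = -2 + p
g(c, N) = (-5 + N)*(-4 + c) (g(c, N) = (c - 4)*(N + (-2 - 3)) = (-4 + c)*(N - 5) = (-4 + c)*(-5 + N) = (-5 + N)*(-4 + c))
g(-1, 4)*79² = (20 - 5*(-1) - 4*4 + 4*(-1))*79² = (20 + 5 - 16 - 4)*6241 = 5*6241 = 31205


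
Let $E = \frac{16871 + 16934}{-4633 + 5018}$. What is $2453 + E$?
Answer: $\frac{195642}{77} \approx 2540.8$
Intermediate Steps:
$E = \frac{6761}{77}$ ($E = \frac{33805}{385} = 33805 \cdot \frac{1}{385} = \frac{6761}{77} \approx 87.805$)
$2453 + E = 2453 + \frac{6761}{77} = \frac{195642}{77}$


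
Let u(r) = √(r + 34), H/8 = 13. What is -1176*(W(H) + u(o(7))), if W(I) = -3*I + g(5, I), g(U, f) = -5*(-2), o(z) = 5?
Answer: 355152 - 1176*√39 ≈ 3.4781e+5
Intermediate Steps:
H = 104 (H = 8*13 = 104)
g(U, f) = 10
u(r) = √(34 + r)
W(I) = 10 - 3*I (W(I) = -3*I + 10 = 10 - 3*I)
-1176*(W(H) + u(o(7))) = -1176*((10 - 3*104) + √(34 + 5)) = -1176*((10 - 312) + √39) = -1176*(-302 + √39) = 355152 - 1176*√39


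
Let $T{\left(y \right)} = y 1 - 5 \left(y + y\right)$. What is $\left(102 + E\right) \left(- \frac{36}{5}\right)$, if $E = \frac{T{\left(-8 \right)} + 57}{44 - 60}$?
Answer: $- \frac{13527}{20} \approx -676.35$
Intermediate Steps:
$T{\left(y \right)} = - 9 y$ ($T{\left(y \right)} = y - 5 \cdot 2 y = y - 10 y = - 9 y$)
$E = - \frac{129}{16}$ ($E = \frac{\left(-9\right) \left(-8\right) + 57}{44 - 60} = \frac{72 + 57}{-16} = 129 \left(- \frac{1}{16}\right) = - \frac{129}{16} \approx -8.0625$)
$\left(102 + E\right) \left(- \frac{36}{5}\right) = \left(102 - \frac{129}{16}\right) \left(- \frac{36}{5}\right) = \frac{1503 \left(\left(-36\right) \frac{1}{5}\right)}{16} = \frac{1503}{16} \left(- \frac{36}{5}\right) = - \frac{13527}{20}$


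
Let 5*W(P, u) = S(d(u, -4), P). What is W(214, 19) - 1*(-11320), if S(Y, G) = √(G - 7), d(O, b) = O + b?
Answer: 11320 + 3*√23/5 ≈ 11323.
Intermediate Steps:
S(Y, G) = √(-7 + G)
W(P, u) = √(-7 + P)/5
W(214, 19) - 1*(-11320) = √(-7 + 214)/5 - 1*(-11320) = √207/5 + 11320 = (3*√23)/5 + 11320 = 3*√23/5 + 11320 = 11320 + 3*√23/5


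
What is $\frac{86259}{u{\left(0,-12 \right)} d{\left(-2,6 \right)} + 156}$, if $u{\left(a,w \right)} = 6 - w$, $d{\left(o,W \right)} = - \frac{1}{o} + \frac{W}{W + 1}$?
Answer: $\frac{201271}{421} \approx 478.08$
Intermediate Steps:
$d{\left(o,W \right)} = - \frac{1}{o} + \frac{W}{1 + W}$
$\frac{86259}{u{\left(0,-12 \right)} d{\left(-2,6 \right)} + 156} = \frac{86259}{\left(6 - -12\right) \frac{-1 - 6 + 6 \left(-2\right)}{\left(-2\right) \left(1 + 6\right)} + 156} = \frac{86259}{\left(6 + 12\right) \left(- \frac{-1 - 6 - 12}{2 \cdot 7}\right) + 156} = \frac{86259}{18 \left(\left(- \frac{1}{2}\right) \frac{1}{7} \left(-19\right)\right) + 156} = \frac{86259}{18 \cdot \frac{19}{14} + 156} = \frac{86259}{\frac{171}{7} + 156} = \frac{86259}{\frac{1263}{7}} = 86259 \cdot \frac{7}{1263} = \frac{201271}{421}$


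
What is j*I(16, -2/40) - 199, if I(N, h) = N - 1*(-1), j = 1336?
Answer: 22513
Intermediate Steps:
I(N, h) = 1 + N (I(N, h) = N + 1 = 1 + N)
j*I(16, -2/40) - 199 = 1336*(1 + 16) - 199 = 1336*17 - 199 = 22712 - 199 = 22513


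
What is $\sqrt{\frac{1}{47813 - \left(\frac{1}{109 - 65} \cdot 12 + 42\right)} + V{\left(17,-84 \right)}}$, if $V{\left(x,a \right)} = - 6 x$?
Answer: $\frac{i \sqrt{28164961325110}}{525478} \approx 10.1 i$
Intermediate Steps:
$\sqrt{\frac{1}{47813 - \left(\frac{1}{109 - 65} \cdot 12 + 42\right)} + V{\left(17,-84 \right)}} = \sqrt{\frac{1}{47813 - \left(\frac{1}{109 - 65} \cdot 12 + 42\right)} - 102} = \sqrt{\frac{1}{47813 - \left(\frac{1}{44} \cdot 12 + 42\right)} - 102} = \sqrt{\frac{1}{47813 - \left(\frac{3}{11} + 42\right)} - 102} = \sqrt{\frac{1}{47813 - \frac{465}{11}} - 102} = \sqrt{\frac{1}{\frac{525478}{11}} - 102} = \sqrt{\frac{11}{525478} - 102} = \sqrt{- \frac{53598745}{525478}} = \frac{i \sqrt{28164961325110}}{525478}$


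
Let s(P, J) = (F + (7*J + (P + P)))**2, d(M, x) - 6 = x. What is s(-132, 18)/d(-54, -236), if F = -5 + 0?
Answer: -20449/230 ≈ -88.909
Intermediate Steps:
d(M, x) = 6 + x
F = -5
s(P, J) = (-5 + 2*P + 7*J)**2 (s(P, J) = (-5 + (7*J + (P + P)))**2 = (-5 + (7*J + 2*P))**2 = (-5 + (2*P + 7*J))**2 = (-5 + 2*P + 7*J)**2)
s(-132, 18)/d(-54, -236) = (-5 + 2*(-132) + 7*18)**2/(6 - 236) = (-5 - 264 + 126)**2/(-230) = (-143)**2*(-1/230) = 20449*(-1/230) = -20449/230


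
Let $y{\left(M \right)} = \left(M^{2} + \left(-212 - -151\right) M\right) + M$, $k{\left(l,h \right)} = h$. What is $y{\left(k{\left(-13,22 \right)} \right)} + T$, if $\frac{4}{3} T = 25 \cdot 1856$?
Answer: $33964$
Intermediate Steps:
$y{\left(M \right)} = M^{2} - 60 M$ ($y{\left(M \right)} = \left(M^{2} + \left(-212 + 151\right) M\right) + M = \left(M^{2} - 61 M\right) + M = M^{2} - 60 M$)
$T = 34800$ ($T = \frac{3 \cdot 25 \cdot 1856}{4} = \frac{3}{4} \cdot 46400 = 34800$)
$y{\left(k{\left(-13,22 \right)} \right)} + T = 22 \left(-60 + 22\right) + 34800 = 22 \left(-38\right) + 34800 = -836 + 34800 = 33964$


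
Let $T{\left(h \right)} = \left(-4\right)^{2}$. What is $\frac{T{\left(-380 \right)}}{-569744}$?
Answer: $- \frac{1}{35609} \approx -2.8083 \cdot 10^{-5}$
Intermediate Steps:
$T{\left(h \right)} = 16$
$\frac{T{\left(-380 \right)}}{-569744} = \frac{16}{-569744} = 16 \left(- \frac{1}{569744}\right) = - \frac{1}{35609}$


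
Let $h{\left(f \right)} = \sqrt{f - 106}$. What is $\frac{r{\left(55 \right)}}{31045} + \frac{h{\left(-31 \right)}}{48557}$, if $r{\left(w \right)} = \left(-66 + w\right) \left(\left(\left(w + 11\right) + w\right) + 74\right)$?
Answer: $- \frac{429}{6209} + \frac{i \sqrt{137}}{48557} \approx -0.069093 + 0.00024105 i$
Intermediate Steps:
$h{\left(f \right)} = \sqrt{-106 + f}$
$r{\left(w \right)} = \left(-66 + w\right) \left(85 + 2 w\right)$ ($r{\left(w \right)} = \left(-66 + w\right) \left(\left(\left(11 + w\right) + w\right) + 74\right) = \left(-66 + w\right) \left(\left(11 + 2 w\right) + 74\right) = \left(-66 + w\right) \left(85 + 2 w\right)$)
$\frac{r{\left(55 \right)}}{31045} + \frac{h{\left(-31 \right)}}{48557} = \frac{-5610 - 2585 + 2 \cdot 55^{2}}{31045} + \frac{\sqrt{-106 - 31}}{48557} = \left(-5610 - 2585 + 2 \cdot 3025\right) \frac{1}{31045} + \sqrt{-137} \cdot \frac{1}{48557} = \left(-5610 - 2585 + 6050\right) \frac{1}{31045} + i \sqrt{137} \cdot \frac{1}{48557} = \left(-2145\right) \frac{1}{31045} + \frac{i \sqrt{137}}{48557} = - \frac{429}{6209} + \frac{i \sqrt{137}}{48557}$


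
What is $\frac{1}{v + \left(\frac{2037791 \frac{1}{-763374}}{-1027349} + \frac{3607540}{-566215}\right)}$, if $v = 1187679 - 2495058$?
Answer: $- \frac{88810994372710818}{116110194855511995093017} \approx -7.6489 \cdot 10^{-7}$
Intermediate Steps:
$v = -1307379$ ($v = 1187679 - 2495058 = -1307379$)
$\frac{1}{v + \left(\frac{2037791 \frac{1}{-763374}}{-1027349} + \frac{3607540}{-566215}\right)} = \frac{1}{-1307379 + \left(\frac{2037791 \frac{1}{-763374}}{-1027349} + \frac{3607540}{-566215}\right)} = \frac{1}{-1307379 + \left(2037791 \left(- \frac{1}{763374}\right) \left(- \frac{1}{1027349}\right) + 3607540 \left(- \frac{1}{566215}\right)\right)} = \frac{1}{-1307379 - \frac{565843511698566995}{88810994372710818}} = \frac{1}{- \frac{116110194855511995093017}{88810994372710818}} = - \frac{88810994372710818}{116110194855511995093017}$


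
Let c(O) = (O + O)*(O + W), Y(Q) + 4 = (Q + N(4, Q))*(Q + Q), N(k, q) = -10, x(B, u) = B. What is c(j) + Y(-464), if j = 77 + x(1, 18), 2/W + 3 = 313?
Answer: 70065736/155 ≈ 4.5204e+5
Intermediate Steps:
W = 1/155 (W = 2/(-3 + 313) = 2/310 = 2*(1/310) = 1/155 ≈ 0.0064516)
Y(Q) = -4 + 2*Q*(-10 + Q) (Y(Q) = -4 + (Q - 10)*(Q + Q) = -4 + (-10 + Q)*(2*Q) = -4 + 2*Q*(-10 + Q))
j = 78 (j = 77 + 1 = 78)
c(O) = 2*O*(1/155 + O) (c(O) = (O + O)*(O + 1/155) = (2*O)*(1/155 + O) = 2*O*(1/155 + O))
c(j) + Y(-464) = (2/155)*78*(1 + 155*78) + (-4 - 20*(-464) + 2*(-464)**2) = (2/155)*78*(1 + 12090) + (-4 + 9280 + 2*215296) = (2/155)*78*12091 + (-4 + 9280 + 430592) = 1886196/155 + 439868 = 70065736/155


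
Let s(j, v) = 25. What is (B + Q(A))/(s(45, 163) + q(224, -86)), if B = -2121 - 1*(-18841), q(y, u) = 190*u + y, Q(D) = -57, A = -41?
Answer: -16663/16091 ≈ -1.0355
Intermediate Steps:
q(y, u) = y + 190*u
B = 16720 (B = -2121 + 18841 = 16720)
(B + Q(A))/(s(45, 163) + q(224, -86)) = (16720 - 57)/(25 + (224 + 190*(-86))) = 16663/(25 + (224 - 16340)) = 16663/(25 - 16116) = 16663/(-16091) = 16663*(-1/16091) = -16663/16091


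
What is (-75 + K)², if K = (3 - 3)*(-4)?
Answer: 5625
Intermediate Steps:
K = 0 (K = 0*(-4) = 0)
(-75 + K)² = (-75 + 0)² = (-75)² = 5625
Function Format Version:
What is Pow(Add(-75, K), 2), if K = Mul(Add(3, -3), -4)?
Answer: 5625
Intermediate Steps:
K = 0 (K = Mul(0, -4) = 0)
Pow(Add(-75, K), 2) = Pow(Add(-75, 0), 2) = Pow(-75, 2) = 5625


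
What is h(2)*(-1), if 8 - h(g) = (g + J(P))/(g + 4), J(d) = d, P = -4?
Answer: -25/3 ≈ -8.3333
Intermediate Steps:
h(g) = 8 - (-4 + g)/(4 + g) (h(g) = 8 - (g - 4)/(g + 4) = 8 - (-4 + g)/(4 + g))
h(2)*(-1) = ((36 + 7*2)/(4 + 2))*(-1) = ((36 + 14)/6)*(-1) = ((1/6)*50)*(-1) = (25/3)*(-1) = -25/3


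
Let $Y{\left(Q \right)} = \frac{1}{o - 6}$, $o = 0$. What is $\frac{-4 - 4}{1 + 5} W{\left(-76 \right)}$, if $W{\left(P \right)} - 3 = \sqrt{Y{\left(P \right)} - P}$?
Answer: $-4 - \frac{2 \sqrt{2730}}{9} \approx -15.611$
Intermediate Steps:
$Y{\left(Q \right)} = - \frac{1}{6}$ ($Y{\left(Q \right)} = \frac{1}{0 - 6} = \frac{1}{-6} = - \frac{1}{6}$)
$W{\left(P \right)} = 3 + \sqrt{- \frac{1}{6} - P}$
$\frac{-4 - 4}{1 + 5} W{\left(-76 \right)} = \frac{-4 - 4}{1 + 5} \left(3 + \frac{\sqrt{-6 - -2736}}{6}\right) = - \frac{8}{6} \left(3 + \frac{\sqrt{-6 + 2736}}{6}\right) = \left(-8\right) \frac{1}{6} \left(3 + \frac{\sqrt{2730}}{6}\right) = - \frac{4 \left(3 + \frac{\sqrt{2730}}{6}\right)}{3} = -4 - \frac{2 \sqrt{2730}}{9}$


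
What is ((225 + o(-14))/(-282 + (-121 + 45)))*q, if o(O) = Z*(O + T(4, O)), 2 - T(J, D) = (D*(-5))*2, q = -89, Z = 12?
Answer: -142311/358 ≈ -397.52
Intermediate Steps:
T(J, D) = 2 + 10*D (T(J, D) = 2 - D*(-5)*2 = 2 - (-5*D)*2 = 2 - (-10)*D = 2 + 10*D)
o(O) = 24 + 132*O (o(O) = 12*(O + (2 + 10*O)) = 12*(2 + 11*O) = 24 + 132*O)
((225 + o(-14))/(-282 + (-121 + 45)))*q = ((225 + (24 + 132*(-14)))/(-282 + (-121 + 45)))*(-89) = ((225 + (24 - 1848))/(-282 - 76))*(-89) = ((225 - 1824)/(-358))*(-89) = -1599*(-1/358)*(-89) = (1599/358)*(-89) = -142311/358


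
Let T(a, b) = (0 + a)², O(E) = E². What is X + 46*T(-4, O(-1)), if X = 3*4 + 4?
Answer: 752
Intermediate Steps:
X = 16 (X = 12 + 4 = 16)
T(a, b) = a²
X + 46*T(-4, O(-1)) = 16 + 46*(-4)² = 16 + 46*16 = 16 + 736 = 752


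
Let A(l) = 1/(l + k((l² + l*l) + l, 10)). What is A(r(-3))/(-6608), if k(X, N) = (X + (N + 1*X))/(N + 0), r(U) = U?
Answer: -1/6608 ≈ -0.00015133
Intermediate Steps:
k(X, N) = (N + 2*X)/N (k(X, N) = (X + (N + X))/N = (N + 2*X)/N)
A(l) = 1/(1 + 2*l²/5 + 6*l/5) (A(l) = 1/(l + (10 + 2*((l² + l*l) + l))/10) = 1/(l + (10 + 2*((l² + l²) + l))/10) = 1/(l + (10 + 2*(2*l² + l))/10) = 1/(l + (10 + 2*(l + 2*l²))/10) = 1/(l + (10 + (2*l + 4*l²))/10) = 1/(l + (10 + 2*l + 4*l²)/10) = 1/(l + (1 + l/5 + 2*l²/5)) = 1/(1 + 2*l²/5 + 6*l/5))
A(r(-3))/(-6608) = (5/(5 + 2*(-3)² + 6*(-3)))/(-6608) = (5/(5 + 2*9 - 18))*(-1/6608) = (5/(5 + 18 - 18))*(-1/6608) = (5/5)*(-1/6608) = (5*(⅕))*(-1/6608) = 1*(-1/6608) = -1/6608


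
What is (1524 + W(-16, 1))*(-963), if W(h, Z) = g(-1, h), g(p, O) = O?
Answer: -1452204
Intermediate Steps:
W(h, Z) = h
(1524 + W(-16, 1))*(-963) = (1524 - 16)*(-963) = 1508*(-963) = -1452204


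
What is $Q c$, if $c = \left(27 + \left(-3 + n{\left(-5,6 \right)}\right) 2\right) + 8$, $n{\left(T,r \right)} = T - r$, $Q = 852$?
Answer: $5964$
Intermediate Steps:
$c = 7$ ($c = \left(27 + \left(-3 - 11\right) 2\right) + 8 = \left(27 - 28\right) + 8 = -1 + 8 = 7$)
$Q c = 852 \cdot 7 = 5964$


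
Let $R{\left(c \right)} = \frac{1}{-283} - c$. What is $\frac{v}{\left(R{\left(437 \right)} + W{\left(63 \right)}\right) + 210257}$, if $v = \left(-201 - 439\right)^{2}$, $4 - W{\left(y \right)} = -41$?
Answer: $\frac{57958400}{29695897} \approx 1.9517$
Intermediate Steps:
$W{\left(y \right)} = 45$ ($W{\left(y \right)} = 4 - -41 = 4 + 41 = 45$)
$v = 409600$ ($v = \left(-640\right)^{2} = 409600$)
$R{\left(c \right)} = - \frac{1}{283} - c$
$\frac{v}{\left(R{\left(437 \right)} + W{\left(63 \right)}\right) + 210257} = \frac{409600}{\left(\left(- \frac{1}{283} - 437\right) + 45\right) + 210257} = \frac{409600}{\left(- \frac{123672}{283} + 45\right) + 210257} = \frac{409600}{- \frac{110937}{283} + 210257} = \frac{409600}{\frac{59391794}{283}} = 409600 \cdot \frac{283}{59391794} = \frac{57958400}{29695897}$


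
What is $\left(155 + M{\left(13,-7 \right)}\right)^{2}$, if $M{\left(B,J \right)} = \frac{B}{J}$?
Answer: $\frac{1149184}{49} \approx 23453.0$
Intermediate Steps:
$\left(155 + M{\left(13,-7 \right)}\right)^{2} = \left(155 + \frac{13}{-7}\right)^{2} = \left(155 + 13 \left(- \frac{1}{7}\right)\right)^{2} = \left(155 - \frac{13}{7}\right)^{2} = \left(\frac{1072}{7}\right)^{2} = \frac{1149184}{49}$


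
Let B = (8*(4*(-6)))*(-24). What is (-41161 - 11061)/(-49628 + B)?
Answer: 26111/22510 ≈ 1.1600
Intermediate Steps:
B = 4608 (B = (8*(-24))*(-24) = -192*(-24) = 4608)
(-41161 - 11061)/(-49628 + B) = (-41161 - 11061)/(-49628 + 4608) = -52222/(-45020) = -52222*(-1/45020) = 26111/22510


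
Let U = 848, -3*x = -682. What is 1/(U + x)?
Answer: 3/3226 ≈ 0.00092994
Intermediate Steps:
x = 682/3 (x = -⅓*(-682) = 682/3 ≈ 227.33)
1/(U + x) = 1/(848 + 682/3) = 1/(3226/3) = 3/3226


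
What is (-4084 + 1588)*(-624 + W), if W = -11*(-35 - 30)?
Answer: -227136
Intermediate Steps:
W = 715 (W = -11*(-65) = 715)
(-4084 + 1588)*(-624 + W) = (-4084 + 1588)*(-624 + 715) = -2496*91 = -227136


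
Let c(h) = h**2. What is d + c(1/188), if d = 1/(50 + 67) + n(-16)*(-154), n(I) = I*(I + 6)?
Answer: -101892475259/4135248 ≈ -24640.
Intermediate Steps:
n(I) = I*(6 + I)
d = -2882879/117 (d = 1/(50 + 67) - 16*(6 - 16)*(-154) = 1/117 - 16*(-10)*(-154) = 1/117 + 160*(-154) = 1/117 - 24640 = -2882879/117 ≈ -24640.)
d + c(1/188) = -2882879/117 + (1/188)**2 = -2882879/117 + 1/35344 = -101892475259/4135248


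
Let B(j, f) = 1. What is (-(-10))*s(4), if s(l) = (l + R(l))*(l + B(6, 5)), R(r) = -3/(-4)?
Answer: 475/2 ≈ 237.50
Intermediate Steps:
R(r) = ¾ (R(r) = -3*(-¼) = ¾)
s(l) = (1 + l)*(¾ + l) (s(l) = (l + ¾)*(l + 1) = (¾ + l)*(1 + l) = (1 + l)*(¾ + l))
(-(-10))*s(4) = (-(-10))*(¾ + 4² + (7/4)*4) = (-10*(-1))*(¾ + 16 + 7) = 10*(95/4) = 475/2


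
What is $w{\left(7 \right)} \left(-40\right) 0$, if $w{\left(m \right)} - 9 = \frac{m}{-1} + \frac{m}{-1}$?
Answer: $0$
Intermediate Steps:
$w{\left(m \right)} = 9 - 2 m$ ($w{\left(m \right)} = 9 + \left(\frac{m}{-1} + \frac{m}{-1}\right) = 9 + \left(m \left(-1\right) + m \left(-1\right)\right) = 9 - 2 m$)
$w{\left(7 \right)} \left(-40\right) 0 = \left(9 - 14\right) \left(-40\right) 0 = \left(-5\right) \left(-40\right) 0 = 200 \cdot 0 = 0$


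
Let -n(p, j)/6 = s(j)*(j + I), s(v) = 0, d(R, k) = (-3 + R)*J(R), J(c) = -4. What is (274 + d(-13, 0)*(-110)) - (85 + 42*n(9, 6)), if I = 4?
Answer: -6851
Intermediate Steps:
d(R, k) = 12 - 4*R (d(R, k) = (-3 + R)*(-4) = 12 - 4*R)
n(p, j) = 0 (n(p, j) = -0*(j + 4) = -0*(4 + j) = -6*0 = 0)
(274 + d(-13, 0)*(-110)) - (85 + 42*n(9, 6)) = (274 + (12 - 4*(-13))*(-110)) - (85 + 42*0) = (274 + (12 + 52)*(-110)) - (85 + 0) = (274 + 64*(-110)) - 1*85 = (274 - 7040) - 85 = -6766 - 85 = -6851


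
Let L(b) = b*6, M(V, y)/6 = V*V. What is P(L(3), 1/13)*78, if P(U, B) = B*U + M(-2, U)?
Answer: 1980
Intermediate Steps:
M(V, y) = 6*V² (M(V, y) = 6*(V*V) = 6*V²)
L(b) = 6*b
P(U, B) = 24 + B*U (P(U, B) = B*U + 6*(-2)² = B*U + 6*4 = B*U + 24 = 24 + B*U)
P(L(3), 1/13)*78 = (24 + (6*3)/13)*78 = (24 + (1/13)*18)*78 = (24 + 18/13)*78 = (330/13)*78 = 1980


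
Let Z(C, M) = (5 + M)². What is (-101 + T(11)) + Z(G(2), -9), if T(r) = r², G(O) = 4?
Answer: 36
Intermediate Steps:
(-101 + T(11)) + Z(G(2), -9) = (-101 + 11²) + (5 - 9)² = (-101 + 121) + (-4)² = 20 + 16 = 36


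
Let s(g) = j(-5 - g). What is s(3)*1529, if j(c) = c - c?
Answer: 0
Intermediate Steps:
j(c) = 0
s(g) = 0
s(3)*1529 = 0*1529 = 0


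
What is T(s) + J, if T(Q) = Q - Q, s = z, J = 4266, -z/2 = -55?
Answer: 4266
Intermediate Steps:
z = 110 (z = -2*(-55) = 110)
s = 110
T(Q) = 0
T(s) + J = 0 + 4266 = 4266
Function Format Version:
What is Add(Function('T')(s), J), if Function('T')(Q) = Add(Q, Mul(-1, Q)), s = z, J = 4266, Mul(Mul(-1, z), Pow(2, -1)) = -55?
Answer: 4266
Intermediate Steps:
z = 110 (z = Mul(-2, -55) = 110)
s = 110
Function('T')(Q) = 0
Add(Function('T')(s), J) = Add(0, 4266) = 4266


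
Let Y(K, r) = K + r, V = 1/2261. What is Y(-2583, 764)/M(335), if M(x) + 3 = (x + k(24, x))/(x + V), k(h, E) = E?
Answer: 688888042/378719 ≈ 1819.0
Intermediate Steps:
V = 1/2261 ≈ 0.00044228
M(x) = -3 + 2*x/(1/2261 + x) (M(x) = -3 + (x + x)/(x + 1/2261) = -3 + (2*x)/(1/2261 + x) = -3 + 2*x/(1/2261 + x))
Y(-2583, 764)/M(335) = (-2583 + 764)/(((-3 - 2261*335)/(1 + 2261*335))) = -1819*(1 + 757435)/(-3 - 757435) = -1819/(-757438/757436) = -1819/((1/757436)*(-757438)) = -1819/(-378719/378718) = -1819*(-378718/378719) = 688888042/378719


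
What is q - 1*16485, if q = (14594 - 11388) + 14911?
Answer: 1632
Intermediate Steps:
q = 18117 (q = 3206 + 14911 = 18117)
q - 1*16485 = 18117 - 1*16485 = 18117 - 16485 = 1632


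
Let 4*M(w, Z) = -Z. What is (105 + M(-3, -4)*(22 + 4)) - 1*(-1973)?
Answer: 2104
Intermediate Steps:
M(w, Z) = -Z/4 (M(w, Z) = (-Z)/4 = -Z/4)
(105 + M(-3, -4)*(22 + 4)) - 1*(-1973) = (105 + (-¼*(-4))*(22 + 4)) - 1*(-1973) = (105 + 1*26) + 1973 = (105 + 26) + 1973 = 131 + 1973 = 2104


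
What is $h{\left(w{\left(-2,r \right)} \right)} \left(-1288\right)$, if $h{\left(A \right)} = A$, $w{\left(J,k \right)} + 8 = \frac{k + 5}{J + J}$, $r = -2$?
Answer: $11270$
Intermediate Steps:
$w{\left(J,k \right)} = -8 + \frac{5 + k}{2 J}$ ($w{\left(J,k \right)} = -8 + \frac{k + 5}{J + J} = -8 + \frac{5 + k}{2 J}$)
$h{\left(w{\left(-2,r \right)} \right)} \left(-1288\right) = \frac{5 - 2 - -32}{2 \left(-2\right)} \left(-1288\right) = \frac{1}{2} \left(- \frac{1}{2}\right) \left(5 - 2 + 32\right) \left(-1288\right) = \frac{1}{2} \left(- \frac{1}{2}\right) 35 \left(-1288\right) = \left(- \frac{35}{4}\right) \left(-1288\right) = 11270$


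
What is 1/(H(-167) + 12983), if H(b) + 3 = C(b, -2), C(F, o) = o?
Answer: 1/12978 ≈ 7.7053e-5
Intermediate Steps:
H(b) = -5 (H(b) = -3 - 2 = -5)
1/(H(-167) + 12983) = 1/(-5 + 12983) = 1/12978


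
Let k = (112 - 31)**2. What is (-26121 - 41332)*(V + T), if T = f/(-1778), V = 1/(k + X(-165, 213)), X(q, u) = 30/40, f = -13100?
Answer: -11596614598918/23333583 ≈ -4.9699e+5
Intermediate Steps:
X(q, u) = 3/4 (X(q, u) = 30*(1/40) = 3/4)
k = 6561 (k = 81**2 = 6561)
V = 4/26247 (V = 1/(6561 + 3/4) = 1/(26247/4) = 4/26247 ≈ 0.00015240)
T = 6550/889 (T = -13100/(-1778) = -13100*(-1/1778) = 6550/889 ≈ 7.3678)
(-26121 - 41332)*(V + T) = (-26121 - 41332)*(4/26247 + 6550/889) = -67453*171921406/23333583 = -11596614598918/23333583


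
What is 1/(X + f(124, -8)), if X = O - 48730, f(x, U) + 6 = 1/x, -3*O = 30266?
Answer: -372/21882773 ≈ -1.7000e-5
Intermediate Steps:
O = -30266/3 (O = -⅓*30266 = -30266/3 ≈ -10089.)
f(x, U) = -6 + 1/x
X = -176456/3 (X = -30266/3 - 48730 = -176456/3 ≈ -58819.)
1/(X + f(124, -8)) = 1/(-176456/3 + (-6 + 1/124)) = 1/(-176456/3 - 743/124) = 1/(-21882773/372) = -372/21882773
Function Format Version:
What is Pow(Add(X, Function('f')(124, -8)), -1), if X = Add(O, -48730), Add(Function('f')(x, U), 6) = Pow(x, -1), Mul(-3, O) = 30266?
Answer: Rational(-372, 21882773) ≈ -1.7000e-5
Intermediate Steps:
O = Rational(-30266, 3) (O = Mul(Rational(-1, 3), 30266) = Rational(-30266, 3) ≈ -10089.)
Function('f')(x, U) = Add(-6, Pow(x, -1))
X = Rational(-176456, 3) (X = Add(Rational(-30266, 3), -48730) = Rational(-176456, 3) ≈ -58819.)
Pow(Add(X, Function('f')(124, -8)), -1) = Pow(Add(Rational(-176456, 3), Add(-6, Pow(124, -1))), -1) = Pow(Add(Rational(-176456, 3), Add(-6, Rational(1, 124))), -1) = Pow(Add(Rational(-176456, 3), Rational(-743, 124)), -1) = Pow(Rational(-21882773, 372), -1) = Rational(-372, 21882773)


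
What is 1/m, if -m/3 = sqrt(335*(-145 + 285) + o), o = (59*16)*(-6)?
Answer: -sqrt(61)/4758 ≈ -0.0016415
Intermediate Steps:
o = -5664 (o = 944*(-6) = -5664)
m = -78*sqrt(61) (m = -3*sqrt(335*(-145 + 285) - 5664) = -3*sqrt(335*140 - 5664) = -3*sqrt(46900 - 5664) = -78*sqrt(61) ≈ -609.20)
1/m = 1/(-78*sqrt(61)) = -sqrt(61)/4758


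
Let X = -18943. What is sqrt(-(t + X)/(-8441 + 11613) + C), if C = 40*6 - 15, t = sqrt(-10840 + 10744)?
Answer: sqrt(580985899 - 3172*I*sqrt(6))/1586 ≈ 15.198 - 0.00010162*I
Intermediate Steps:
t = 4*I*sqrt(6) (t = sqrt(-96) = 4*I*sqrt(6) ≈ 9.798*I)
C = 225 (C = 240 - 15 = 225)
sqrt(-(t + X)/(-8441 + 11613) + C) = sqrt(-(4*I*sqrt(6) - 18943)/(-8441 + 11613) + 225) = sqrt(-(-18943 + 4*I*sqrt(6))/3172 + 225) = sqrt(-(-18943/3172 + I*sqrt(6)/793) + 225) = sqrt((18943/3172 - I*sqrt(6)/793) + 225) = sqrt(732643/3172 - I*sqrt(6)/793)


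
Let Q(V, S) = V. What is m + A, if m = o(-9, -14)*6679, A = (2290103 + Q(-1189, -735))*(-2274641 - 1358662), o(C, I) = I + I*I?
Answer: -8316316887364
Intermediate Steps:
o(C, I) = I + I²
A = -8316318102942 (A = (2290103 - 1189)*(-2274641 - 1358662) = 2288914*(-3633303) = -8316318102942)
m = 1215578 (m = -14*(1 - 14)*6679 = -14*(-13)*6679 = 182*6679 = 1215578)
m + A = 1215578 - 8316318102942 = -8316316887364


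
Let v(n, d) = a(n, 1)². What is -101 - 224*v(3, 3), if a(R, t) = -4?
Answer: -3685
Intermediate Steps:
v(n, d) = 16 (v(n, d) = (-4)² = 16)
-101 - 224*v(3, 3) = -101 - 224*16 = -101 - 3584 = -3685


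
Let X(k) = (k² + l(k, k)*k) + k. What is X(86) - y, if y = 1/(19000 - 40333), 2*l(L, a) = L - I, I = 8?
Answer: 231164389/21333 ≈ 10836.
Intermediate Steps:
l(L, a) = -4 + L/2 (l(L, a) = (L - 1*8)/2 = (L - 8)/2 = (-8 + L)/2 = -4 + L/2)
X(k) = k + k² + k*(-4 + k/2) (X(k) = (k² + (-4 + k/2)*k) + k = (k² + k*(-4 + k/2)) + k = k + k² + k*(-4 + k/2))
y = -1/21333 (y = 1/(-21333) = -1/21333 ≈ -4.6876e-5)
X(86) - y = (3/2)*86*(-2 + 86) - 1*(-1/21333) = (3/2)*86*84 + 1/21333 = 10836 + 1/21333 = 231164389/21333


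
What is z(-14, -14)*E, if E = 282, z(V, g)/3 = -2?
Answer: -1692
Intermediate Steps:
z(V, g) = -6 (z(V, g) = 3*(-2) = -6)
z(-14, -14)*E = -6*282 = -1692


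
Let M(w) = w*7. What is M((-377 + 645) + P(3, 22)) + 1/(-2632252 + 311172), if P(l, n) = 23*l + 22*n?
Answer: 13339246759/2321080 ≈ 5747.0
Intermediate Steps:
P(l, n) = 22*n + 23*l
M(w) = 7*w
M((-377 + 645) + P(3, 22)) + 1/(-2632252 + 311172) = 7*((-377 + 645) + (22*22 + 23*3)) + 1/(-2632252 + 311172) = 7*(268 + (484 + 69)) + 1/(-2321080) = 7*(268 + 553) - 1/2321080 = 7*821 - 1/2321080 = 5747 - 1/2321080 = 13339246759/2321080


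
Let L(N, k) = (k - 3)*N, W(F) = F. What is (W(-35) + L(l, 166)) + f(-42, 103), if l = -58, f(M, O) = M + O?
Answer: -9428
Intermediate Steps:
L(N, k) = N*(-3 + k) (L(N, k) = (-3 + k)*N = N*(-3 + k))
(W(-35) + L(l, 166)) + f(-42, 103) = (-35 - 58*(-3 + 166)) + (-42 + 103) = (-35 - 58*163) + 61 = (-35 - 9454) + 61 = -9489 + 61 = -9428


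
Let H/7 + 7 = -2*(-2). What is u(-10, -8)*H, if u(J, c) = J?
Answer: 210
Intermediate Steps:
H = -21 (H = -49 + 7*(-2*(-2)) = -49 + 7*4 = -49 + 28 = -21)
u(-10, -8)*H = -10*(-21) = 210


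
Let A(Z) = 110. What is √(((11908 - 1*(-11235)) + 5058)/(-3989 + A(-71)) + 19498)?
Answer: √32585557171/1293 ≈ 139.61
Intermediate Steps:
√(((11908 - 1*(-11235)) + 5058)/(-3989 + A(-71)) + 19498) = √(((11908 - 1*(-11235)) + 5058)/(-3989 + 110) + 19498) = √(((11908 + 11235) + 5058)/(-3879) + 19498) = √((23143 + 5058)*(-1/3879) + 19498) = √(28201*(-1/3879) + 19498) = √(-28201/3879 + 19498) = √(75604541/3879) = √32585557171/1293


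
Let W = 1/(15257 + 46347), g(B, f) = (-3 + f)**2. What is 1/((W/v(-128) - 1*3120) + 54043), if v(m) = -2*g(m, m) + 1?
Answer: 2114310884/107667053145931 ≈ 1.9637e-5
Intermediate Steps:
v(m) = 1 - 2*(-3 + m)**2 (v(m) = -2*(-3 + m)**2 + 1 = 1 - 2*(-3 + m)**2)
W = 1/61604 ≈ 1.6233e-5
1/((W/v(-128) - 1*3120) + 54043) = 1/((1/(61604*(1 - 2*(-3 - 128)**2)) - 1*3120) + 54043) = 1/((1/(61604*(1 - 2*(-131)**2)) - 3120) + 54043) = 1/((1/(61604*(1 - 2*17161)) - 3120) + 54043) = 1/((1/(61604*(1 - 34322)) - 3120) + 54043) = 1/(((1/61604)/(-34321) - 3120) + 54043) = 1/(((1/61604)*(-1/34321) - 3120) + 54043) = 1/((-1/2114310884 - 3120) + 54043) = 1/(-6596649958081/2114310884 + 54043) = 1/(107667053145931/2114310884) = 2114310884/107667053145931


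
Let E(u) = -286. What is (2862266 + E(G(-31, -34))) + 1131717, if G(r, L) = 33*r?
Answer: 3993697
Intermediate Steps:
(2862266 + E(G(-31, -34))) + 1131717 = (2862266 - 286) + 1131717 = 2861980 + 1131717 = 3993697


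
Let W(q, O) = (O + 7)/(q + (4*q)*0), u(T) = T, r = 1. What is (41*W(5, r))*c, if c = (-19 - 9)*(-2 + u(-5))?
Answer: 64288/5 ≈ 12858.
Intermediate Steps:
W(q, O) = (7 + O)/q (W(q, O) = (7 + O)/(q + 0) = (7 + O)/q)
c = 196 (c = (-19 - 9)*(-2 - 5) = -28*(-7) = 196)
(41*W(5, r))*c = (41*((7 + 1)/5))*196 = (41*((1/5)*8))*196 = (41*(8/5))*196 = (328/5)*196 = 64288/5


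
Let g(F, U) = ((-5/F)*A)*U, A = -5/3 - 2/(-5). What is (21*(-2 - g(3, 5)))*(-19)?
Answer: 15029/3 ≈ 5009.7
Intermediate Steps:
A = -19/15 (A = -5*1/3 - 2*(-1/5) = -5/3 + 2/5 = -19/15 ≈ -1.2667)
g(F, U) = 19*U/(3*F) (g(F, U) = (-5/F*(-19/15))*U = (19/(3*F))*U = 19*U/(3*F))
(21*(-2 - g(3, 5)))*(-19) = (21*(-2 - 19*5/(3*3)))*(-19) = (21*(-2 - 1*95/9))*(-19) = (21*(-2 - 95/9))*(-19) = (21*(-113/9))*(-19) = -791/3*(-19) = 15029/3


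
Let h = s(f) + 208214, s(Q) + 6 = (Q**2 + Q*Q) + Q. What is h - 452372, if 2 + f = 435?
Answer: 131247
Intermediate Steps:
f = 433 (f = -2 + 435 = 433)
s(Q) = -6 + Q + 2*Q**2 (s(Q) = -6 + ((Q**2 + Q*Q) + Q) = -6 + ((Q**2 + Q**2) + Q) = -6 + (2*Q**2 + Q) = -6 + (Q + 2*Q**2) = -6 + Q + 2*Q**2)
h = 583619 (h = (-6 + 433 + 2*433**2) + 208214 = (-6 + 433 + 2*187489) + 208214 = (-6 + 433 + 374978) + 208214 = 375405 + 208214 = 583619)
h - 452372 = 583619 - 452372 = 131247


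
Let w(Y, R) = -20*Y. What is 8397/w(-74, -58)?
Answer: 8397/1480 ≈ 5.6736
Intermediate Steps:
8397/w(-74, -58) = 8397/((-20*(-74))) = 8397/1480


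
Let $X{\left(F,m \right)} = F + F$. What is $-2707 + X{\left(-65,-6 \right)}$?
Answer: $-2837$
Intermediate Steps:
$X{\left(F,m \right)} = 2 F$
$-2707 + X{\left(-65,-6 \right)} = -2707 + 2 \left(-65\right) = -2707 - 130 = -2837$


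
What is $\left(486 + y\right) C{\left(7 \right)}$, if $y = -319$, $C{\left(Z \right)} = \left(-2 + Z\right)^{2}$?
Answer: $4175$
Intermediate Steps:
$\left(486 + y\right) C{\left(7 \right)} = \left(486 - 319\right) \left(-2 + 7\right)^{2} = 167 \cdot 5^{2} = 167 \cdot 25 = 4175$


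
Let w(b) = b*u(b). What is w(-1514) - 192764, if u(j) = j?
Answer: 2099432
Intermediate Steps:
w(b) = b² (w(b) = b*b = b²)
w(-1514) - 192764 = (-1514)² - 192764 = 2292196 - 192764 = 2099432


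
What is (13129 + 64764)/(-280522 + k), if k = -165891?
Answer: -77893/446413 ≈ -0.17449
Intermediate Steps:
(13129 + 64764)/(-280522 + k) = (13129 + 64764)/(-280522 - 165891) = 77893/(-446413) = 77893*(-1/446413) = -77893/446413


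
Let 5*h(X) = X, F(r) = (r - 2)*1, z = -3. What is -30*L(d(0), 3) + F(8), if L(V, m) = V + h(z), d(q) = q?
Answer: 24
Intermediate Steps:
F(r) = -2 + r (F(r) = (-2 + r)*1 = -2 + r)
h(X) = X/5
L(V, m) = -⅗ + V (L(V, m) = V + (⅕)*(-3) = V - ⅗ = -⅗ + V)
-30*L(d(0), 3) + F(8) = -30*(-⅗ + 0) + (-2 + 8) = -30*(-⅗) + 6 = 18 + 6 = 24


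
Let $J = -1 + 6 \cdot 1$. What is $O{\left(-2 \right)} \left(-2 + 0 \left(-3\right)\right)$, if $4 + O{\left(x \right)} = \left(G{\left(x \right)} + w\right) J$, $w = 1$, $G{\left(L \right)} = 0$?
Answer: $-2$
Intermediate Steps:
$J = 5$ ($J = -1 + 6 = 5$)
$O{\left(x \right)} = 1$ ($O{\left(x \right)} = -4 + \left(0 + 1\right) 5 = -4 + 1 \cdot 5 = -4 + 5 = 1$)
$O{\left(-2 \right)} \left(-2 + 0 \left(-3\right)\right) = 1 \left(-2 + 0 \left(-3\right)\right) = 1 \left(-2 + 0\right) = 1 \left(-2\right) = -2$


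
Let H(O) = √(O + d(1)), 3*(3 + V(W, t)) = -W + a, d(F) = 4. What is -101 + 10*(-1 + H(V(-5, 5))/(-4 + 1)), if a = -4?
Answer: -111 - 20*√3/9 ≈ -114.85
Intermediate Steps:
V(W, t) = -13/3 - W/3 (V(W, t) = -3 + (-W - 4)/3 = -3 + (-4 - W)/3 = -3 + (-4/3 - W/3) = -13/3 - W/3)
H(O) = √(4 + O) (H(O) = √(O + 4) = √(4 + O))
-101 + 10*(-1 + H(V(-5, 5))/(-4 + 1)) = -101 + 10*(-1 + √(4 + (-13/3 - ⅓*(-5)))/(-4 + 1)) = -101 + 10*(-1 + √(4 + (-13/3 + 5/3))/(-3)) = -101 + 10*(-1 + √(4 - 8/3)*(-⅓)) = -101 + 10*(-1 + √(4/3)*(-⅓)) = -101 + 10*(-1 + (2*√3/3)*(-⅓)) = -101 + 10*(-1 - 2*√3/9) = -101 + (-10 - 20*√3/9) = -111 - 20*√3/9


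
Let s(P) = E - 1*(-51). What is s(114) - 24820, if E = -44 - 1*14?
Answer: -24827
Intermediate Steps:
E = -58 (E = -44 - 14 = -58)
s(P) = -7 (s(P) = -58 - 1*(-51) = -58 + 51 = -7)
s(114) - 24820 = -7 - 24820 = -24827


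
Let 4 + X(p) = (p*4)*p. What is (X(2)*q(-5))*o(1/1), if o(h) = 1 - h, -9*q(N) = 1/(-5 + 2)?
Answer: 0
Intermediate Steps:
X(p) = -4 + 4*p² (X(p) = -4 + (p*4)*p = -4 + (4*p)*p = -4 + 4*p²)
q(N) = 1/27 (q(N) = -1/(9*(-5 + 2)) = -⅑/(-3) = -⅑*(-⅓) = 1/27)
(X(2)*q(-5))*o(1/1) = ((-4 + 4*2²)*(1/27))*(1 - 1/1) = ((-4 + 4*4)*(1/27))*(1 - 1*1) = ((-4 + 16)*(1/27))*(1 - 1) = (12*(1/27))*0 = (4/9)*0 = 0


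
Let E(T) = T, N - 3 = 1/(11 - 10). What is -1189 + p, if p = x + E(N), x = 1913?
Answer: 728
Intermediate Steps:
N = 4 (N = 3 + 1/(11 - 10) = 3 + 1/1 = 3 + 1 = 4)
p = 1917 (p = 1913 + 4 = 1917)
-1189 + p = -1189 + 1917 = 728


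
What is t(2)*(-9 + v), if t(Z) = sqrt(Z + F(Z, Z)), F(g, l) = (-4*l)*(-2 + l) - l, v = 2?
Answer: 0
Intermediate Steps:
F(g, l) = -l - 4*l*(-2 + l) (F(g, l) = -4*l*(-2 + l) - l = -l - 4*l*(-2 + l))
t(Z) = sqrt(Z + Z*(7 - 4*Z))
t(2)*(-9 + v) = (2*sqrt(2*(2 - 1*2)))*(-9 + 2) = (2*sqrt(2*(2 - 2)))*(-7) = (2*sqrt(2*0))*(-7) = (2*sqrt(0))*(-7) = (2*0)*(-7) = 0*(-7) = 0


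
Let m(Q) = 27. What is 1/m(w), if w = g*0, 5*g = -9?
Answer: 1/27 ≈ 0.037037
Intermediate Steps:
g = -9/5 (g = (1/5)*(-9) = -9/5 ≈ -1.8000)
w = 0 (w = -9/5*0 = 0)
1/m(w) = 1/27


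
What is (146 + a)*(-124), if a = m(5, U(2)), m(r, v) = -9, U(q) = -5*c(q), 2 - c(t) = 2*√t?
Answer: -16988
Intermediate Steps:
c(t) = 2 - 2*√t
U(q) = -10 + 10*√q (U(q) = -5*(2 - 2*√q) = -10 + 10*√q)
a = -9
(146 + a)*(-124) = (146 - 9)*(-124) = 137*(-124) = -16988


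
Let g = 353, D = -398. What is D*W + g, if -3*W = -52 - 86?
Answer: -17955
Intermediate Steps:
W = 46 (W = -(-52 - 86)/3 = -⅓*(-138) = 46)
D*W + g = -398*46 + 353 = -18308 + 353 = -17955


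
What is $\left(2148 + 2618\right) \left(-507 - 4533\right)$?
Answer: $-24020640$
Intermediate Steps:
$\left(2148 + 2618\right) \left(-507 - 4533\right) = 4766 \left(-5040\right) = -24020640$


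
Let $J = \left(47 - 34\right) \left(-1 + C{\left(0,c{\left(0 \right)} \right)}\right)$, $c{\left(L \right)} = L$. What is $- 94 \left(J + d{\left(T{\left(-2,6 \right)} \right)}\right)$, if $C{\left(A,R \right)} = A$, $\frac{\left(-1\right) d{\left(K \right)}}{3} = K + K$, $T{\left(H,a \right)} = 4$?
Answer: $3478$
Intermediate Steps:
$d{\left(K \right)} = - 6 K$ ($d{\left(K \right)} = - 3 \left(K + K\right) = - 3 \cdot 2 K = - 6 K$)
$J = -13$ ($J = \left(47 - 34\right) \left(-1 + 0\right) = 13 \left(-1\right) = -13$)
$- 94 \left(J + d{\left(T{\left(-2,6 \right)} \right)}\right) = - 94 \left(-13 - 24\right) = \left(-94\right) \left(-37\right) = 3478$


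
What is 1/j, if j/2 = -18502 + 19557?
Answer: 1/2110 ≈ 0.00047393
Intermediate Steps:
j = 2110 (j = 2*(-18502 + 19557) = 2*1055 = 2110)
1/j = 1/2110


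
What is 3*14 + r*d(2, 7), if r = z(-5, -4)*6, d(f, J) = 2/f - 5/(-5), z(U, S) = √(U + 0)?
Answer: 42 + 12*I*√5 ≈ 42.0 + 26.833*I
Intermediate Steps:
z(U, S) = √U
d(f, J) = 1 + 2/f (d(f, J) = 2/f - 5*(-⅕) = 2/f + 1 = 1 + 2/f)
r = 6*I*√5 (r = √(-5)*6 = (I*√5)*6 = 6*I*√5 ≈ 13.416*I)
3*14 + r*d(2, 7) = 3*14 + (6*I*√5)*((2 + 2)/2) = 42 + (6*I*√5)*((½)*4) = 42 + (6*I*√5)*2 = 42 + 12*I*√5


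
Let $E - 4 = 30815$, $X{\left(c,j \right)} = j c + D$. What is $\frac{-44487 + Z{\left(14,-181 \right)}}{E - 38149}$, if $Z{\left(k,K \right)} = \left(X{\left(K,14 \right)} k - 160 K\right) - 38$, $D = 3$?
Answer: $\frac{50999}{7330} \approx 6.9576$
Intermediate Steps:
$X{\left(c,j \right)} = 3 + c j$ ($X{\left(c,j \right)} = j c + 3 = c j + 3 = 3 + c j$)
$E = 30819$ ($E = 4 + 30815 = 30819$)
$Z{\left(k,K \right)} = -38 - 160 K + k \left(3 + 14 K\right)$ ($Z{\left(k,K \right)} = \left(\left(3 + K 14\right) k - 160 K\right) - 38 = \left(\left(3 + 14 K\right) k - 160 K\right) - 38 = \left(k \left(3 + 14 K\right) - 160 K\right) - 38 = \left(- 160 K + k \left(3 + 14 K\right)\right) - 38 = -38 - 160 K + k \left(3 + 14 K\right)$)
$\frac{-44487 + Z{\left(14,-181 \right)}}{E - 38149} = \frac{-44487 - \left(-28922 - 14 \left(3 + 14 \left(-181\right)\right)\right)}{30819 - 38149} = \frac{-44487 + \left(-38 + 28960 + 14 \left(3 - 2534\right)\right)}{-7330} = \left(-44487 + \left(-38 + 28960 + 14 \left(-2531\right)\right)\right) \left(- \frac{1}{7330}\right) = \left(-44487 - 6512\right) \left(- \frac{1}{7330}\right) = \left(-50999\right) \left(- \frac{1}{7330}\right) = \frac{50999}{7330}$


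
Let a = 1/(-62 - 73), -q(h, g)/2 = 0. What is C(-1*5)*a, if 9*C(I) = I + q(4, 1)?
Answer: 1/243 ≈ 0.0041152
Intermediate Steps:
q(h, g) = 0 (q(h, g) = -2*0 = 0)
C(I) = I/9 (C(I) = (I + 0)/9 = I/9)
a = -1/135 (a = 1/(-135) = -1/135 ≈ -0.0074074)
C(-1*5)*a = ((-1*5)/9)*(-1/135) = ((⅑)*(-5))*(-1/135) = -5/9*(-1/135) = 1/243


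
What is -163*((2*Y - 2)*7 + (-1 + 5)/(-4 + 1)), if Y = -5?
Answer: 41728/3 ≈ 13909.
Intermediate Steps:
-163*((2*Y - 2)*7 + (-1 + 5)/(-4 + 1)) = -163*((2*(-5) - 2)*7 + (-1 + 5)/(-4 + 1)) = -163*((-10 - 2)*7 + 4/(-3)) = -163*(-12*7 + 4*(-⅓)) = -163*(-84 - 4/3) = -163*(-256/3) = 41728/3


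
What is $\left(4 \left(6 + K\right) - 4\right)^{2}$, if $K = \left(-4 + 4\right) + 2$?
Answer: $784$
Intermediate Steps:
$K = 2$ ($K = 0 + 2 = 2$)
$\left(4 \left(6 + K\right) - 4\right)^{2} = \left(4 \left(6 + 2\right) - 4\right)^{2} = \left(4 \cdot 8 - 4\right)^{2} = \left(32 - 4\right)^{2} = 28^{2} = 784$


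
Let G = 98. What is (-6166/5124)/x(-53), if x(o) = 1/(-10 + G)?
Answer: -135652/1281 ≈ -105.90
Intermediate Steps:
x(o) = 1/88 (x(o) = 1/(-10 + 98) = 1/88)
(-6166/5124)/x(-53) = (-6166/5124)/(1/88) = -6166*1/5124*88 = -3083/2562*88 = -135652/1281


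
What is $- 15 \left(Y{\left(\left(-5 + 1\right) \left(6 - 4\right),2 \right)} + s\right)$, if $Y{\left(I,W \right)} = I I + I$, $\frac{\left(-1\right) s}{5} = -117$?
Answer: $-9615$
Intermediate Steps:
$s = 585$ ($s = \left(-5\right) \left(-117\right) = 585$)
$Y{\left(I,W \right)} = I + I^{2}$ ($Y{\left(I,W \right)} = I^{2} + I = I + I^{2}$)
$- 15 \left(Y{\left(\left(-5 + 1\right) \left(6 - 4\right),2 \right)} + s\right) = - 15 \left(\left(-5 + 1\right) \left(6 - 4\right) \left(1 + \left(-5 + 1\right) \left(6 - 4\right)\right) + 585\right) = - 15 \left(\left(-4\right) 2 \left(1 - 8\right) + 585\right) = - 15 \left(- 8 \left(1 - 8\right) + 585\right) = - 15 \left(\left(-8\right) \left(-7\right) + 585\right) = - 15 \left(56 + 585\right) = \left(-15\right) 641 = -9615$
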